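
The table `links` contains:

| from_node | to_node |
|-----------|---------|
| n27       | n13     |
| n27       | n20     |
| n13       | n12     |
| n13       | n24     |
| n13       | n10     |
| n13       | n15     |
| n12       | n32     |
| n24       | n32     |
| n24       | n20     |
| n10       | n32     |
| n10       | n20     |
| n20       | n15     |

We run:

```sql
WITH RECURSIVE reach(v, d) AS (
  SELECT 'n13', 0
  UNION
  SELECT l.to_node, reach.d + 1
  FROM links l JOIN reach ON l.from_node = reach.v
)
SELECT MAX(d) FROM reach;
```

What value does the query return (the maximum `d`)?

Base: (n13, d=0).
Iteration 1: edges from {n13} -> (n10, d=1), (n12, d=1), (n15, d=1), (n24, d=1).
Iteration 2: edges from {n10,n12,n15,n24} -> (n20, d=2), (n32, d=2). [UNION drops 3 duplicate row(s)]
Iteration 3: edges from {n20,n32} -> (n15, d=3).
Iteration 4: no outgoing edges from {n15}; recursion stops.
d values: 0, 1, 1, 1, 1, 2, 2, 3; the maximum is 3.

3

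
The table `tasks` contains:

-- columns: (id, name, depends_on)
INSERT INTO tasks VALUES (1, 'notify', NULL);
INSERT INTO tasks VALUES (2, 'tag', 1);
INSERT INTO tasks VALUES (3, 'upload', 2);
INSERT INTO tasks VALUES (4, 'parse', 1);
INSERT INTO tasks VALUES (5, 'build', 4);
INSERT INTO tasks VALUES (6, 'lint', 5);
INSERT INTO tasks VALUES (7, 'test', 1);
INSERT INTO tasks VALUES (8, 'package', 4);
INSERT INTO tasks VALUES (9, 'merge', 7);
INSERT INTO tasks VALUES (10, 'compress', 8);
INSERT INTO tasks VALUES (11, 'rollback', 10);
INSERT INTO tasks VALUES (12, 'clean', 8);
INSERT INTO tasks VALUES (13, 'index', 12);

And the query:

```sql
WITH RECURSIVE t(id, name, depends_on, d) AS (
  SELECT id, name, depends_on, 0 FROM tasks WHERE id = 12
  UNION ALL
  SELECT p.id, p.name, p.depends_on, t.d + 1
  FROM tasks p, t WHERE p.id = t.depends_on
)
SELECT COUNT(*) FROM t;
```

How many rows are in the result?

4

Base: id=12 (clean), depends_on=8, d 0.
Iteration 1: join on id=8 -> package (id 8, depends_on=4, d 1).
Iteration 2: join on id=4 -> parse (id 4, depends_on=1, d 2).
Iteration 3: join on id=1 -> notify (id 1, depends_on=NULL, d 3).
Iteration 4: depends_on is NULL; no match; recursion stops.
Total rows emitted: 4.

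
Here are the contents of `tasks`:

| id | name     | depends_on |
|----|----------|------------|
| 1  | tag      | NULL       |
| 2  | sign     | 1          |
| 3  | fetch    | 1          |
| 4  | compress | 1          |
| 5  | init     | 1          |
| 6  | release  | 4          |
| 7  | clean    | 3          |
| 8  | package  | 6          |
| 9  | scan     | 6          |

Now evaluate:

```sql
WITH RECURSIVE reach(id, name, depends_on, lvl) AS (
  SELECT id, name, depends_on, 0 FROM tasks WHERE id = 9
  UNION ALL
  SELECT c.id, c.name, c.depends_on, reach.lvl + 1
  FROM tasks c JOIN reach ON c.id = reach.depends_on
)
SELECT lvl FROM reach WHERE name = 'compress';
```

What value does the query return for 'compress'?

Base: id=9 (scan), depends_on=6, lvl 0.
Iteration 1: join on id=6 -> release (id 6, depends_on=4, lvl 1).
Iteration 2: join on id=4 -> compress (id 4, depends_on=1, lvl 2).
Iteration 3: join on id=1 -> tag (id 1, depends_on=NULL, lvl 3).
Iteration 4: depends_on is NULL; no match; recursion stops.

2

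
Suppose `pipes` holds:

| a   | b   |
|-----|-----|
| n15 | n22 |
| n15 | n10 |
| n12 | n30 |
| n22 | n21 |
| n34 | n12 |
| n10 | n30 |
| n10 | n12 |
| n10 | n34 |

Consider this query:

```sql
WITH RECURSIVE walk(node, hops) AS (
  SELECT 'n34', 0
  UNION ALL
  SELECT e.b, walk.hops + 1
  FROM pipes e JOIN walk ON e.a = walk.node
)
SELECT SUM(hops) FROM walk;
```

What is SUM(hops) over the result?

3

Base: (n34, hops=0).
Iteration 1: edges from {n34} -> (n12, hops=1).
Iteration 2: edges from {n12} -> (n30, hops=2).
Iteration 3: no outgoing edges from {n30}; recursion stops.
SUM(hops) = 0 + 1 + 2 = 3.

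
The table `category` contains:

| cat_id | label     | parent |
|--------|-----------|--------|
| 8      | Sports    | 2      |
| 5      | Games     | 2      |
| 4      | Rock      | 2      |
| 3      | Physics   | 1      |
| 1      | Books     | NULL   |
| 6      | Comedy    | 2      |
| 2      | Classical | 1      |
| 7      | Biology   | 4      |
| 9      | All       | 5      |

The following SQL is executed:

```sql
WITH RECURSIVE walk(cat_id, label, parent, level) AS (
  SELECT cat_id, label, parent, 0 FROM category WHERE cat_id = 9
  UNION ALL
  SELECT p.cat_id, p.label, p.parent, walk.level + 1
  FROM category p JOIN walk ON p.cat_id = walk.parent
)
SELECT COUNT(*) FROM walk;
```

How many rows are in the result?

4

Base: cat_id=9 (All), parent=5, level 0.
Iteration 1: join on cat_id=5 -> Games (id 5, parent=2, level 1).
Iteration 2: join on cat_id=2 -> Classical (id 2, parent=1, level 2).
Iteration 3: join on cat_id=1 -> Books (id 1, parent=NULL, level 3).
Iteration 4: parent is NULL; no match; recursion stops.
Total rows emitted: 4.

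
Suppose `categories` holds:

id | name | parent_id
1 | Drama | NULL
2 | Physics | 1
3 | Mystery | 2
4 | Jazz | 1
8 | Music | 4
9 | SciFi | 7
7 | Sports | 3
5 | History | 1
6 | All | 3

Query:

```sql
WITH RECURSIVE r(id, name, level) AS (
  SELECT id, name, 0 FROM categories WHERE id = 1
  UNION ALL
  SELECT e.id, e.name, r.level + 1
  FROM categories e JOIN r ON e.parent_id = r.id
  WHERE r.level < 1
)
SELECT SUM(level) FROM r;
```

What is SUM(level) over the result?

Base: id=1 (Drama) at level 0.
Iteration 1: rows with parent_id in {1} -> Physics (id 2, level 1), Jazz (id 4, level 1), History (id 5, level 1).
Iteration 2: level < 1 fails for all current rows; recursion stops.
SUM(level) = 0 + 1 + 1 + 1 = 3.

3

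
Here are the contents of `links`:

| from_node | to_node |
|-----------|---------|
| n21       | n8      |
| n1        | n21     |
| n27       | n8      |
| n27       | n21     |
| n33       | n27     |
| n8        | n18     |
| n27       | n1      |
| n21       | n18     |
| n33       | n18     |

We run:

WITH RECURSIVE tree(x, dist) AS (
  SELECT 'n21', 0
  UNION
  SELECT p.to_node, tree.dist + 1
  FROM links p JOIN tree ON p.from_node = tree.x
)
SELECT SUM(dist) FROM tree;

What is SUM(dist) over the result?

4

Base: (n21, dist=0).
Iteration 1: edges from {n21} -> (n18, dist=1), (n8, dist=1).
Iteration 2: edges from {n18,n8} -> (n18, dist=2).
Iteration 3: no outgoing edges from {n18}; recursion stops.
SUM(dist) = 0 + 1 + 1 + 2 = 4.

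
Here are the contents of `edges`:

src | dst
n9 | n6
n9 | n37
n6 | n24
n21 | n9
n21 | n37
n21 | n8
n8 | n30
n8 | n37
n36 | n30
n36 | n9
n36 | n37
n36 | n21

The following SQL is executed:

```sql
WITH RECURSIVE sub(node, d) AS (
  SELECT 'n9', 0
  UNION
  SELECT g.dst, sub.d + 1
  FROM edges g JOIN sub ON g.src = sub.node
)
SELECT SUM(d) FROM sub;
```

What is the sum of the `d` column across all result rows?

4

Base: (n9, d=0).
Iteration 1: edges from {n9} -> (n37, d=1), (n6, d=1).
Iteration 2: edges from {n37,n6} -> (n24, d=2).
Iteration 3: no outgoing edges from {n24}; recursion stops.
SUM(d) = 0 + 1 + 1 + 2 = 4.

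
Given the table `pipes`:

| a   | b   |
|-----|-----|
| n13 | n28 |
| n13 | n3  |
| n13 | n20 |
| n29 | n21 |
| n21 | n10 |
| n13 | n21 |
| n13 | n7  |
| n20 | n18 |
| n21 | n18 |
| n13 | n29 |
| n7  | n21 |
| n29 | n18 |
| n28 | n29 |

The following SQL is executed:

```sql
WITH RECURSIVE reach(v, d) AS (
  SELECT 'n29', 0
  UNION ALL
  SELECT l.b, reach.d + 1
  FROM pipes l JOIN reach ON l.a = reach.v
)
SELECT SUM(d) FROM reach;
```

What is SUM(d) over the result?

6

Base: (n29, d=0).
Iteration 1: edges from {n29} -> (n18, d=1), (n21, d=1).
Iteration 2: edges from {n18,n21} -> (n10, d=2), (n18, d=2).
Iteration 3: no outgoing edges from {n10,n18}; recursion stops.
SUM(d) = 0 + 1 + 1 + 2 + 2 = 6.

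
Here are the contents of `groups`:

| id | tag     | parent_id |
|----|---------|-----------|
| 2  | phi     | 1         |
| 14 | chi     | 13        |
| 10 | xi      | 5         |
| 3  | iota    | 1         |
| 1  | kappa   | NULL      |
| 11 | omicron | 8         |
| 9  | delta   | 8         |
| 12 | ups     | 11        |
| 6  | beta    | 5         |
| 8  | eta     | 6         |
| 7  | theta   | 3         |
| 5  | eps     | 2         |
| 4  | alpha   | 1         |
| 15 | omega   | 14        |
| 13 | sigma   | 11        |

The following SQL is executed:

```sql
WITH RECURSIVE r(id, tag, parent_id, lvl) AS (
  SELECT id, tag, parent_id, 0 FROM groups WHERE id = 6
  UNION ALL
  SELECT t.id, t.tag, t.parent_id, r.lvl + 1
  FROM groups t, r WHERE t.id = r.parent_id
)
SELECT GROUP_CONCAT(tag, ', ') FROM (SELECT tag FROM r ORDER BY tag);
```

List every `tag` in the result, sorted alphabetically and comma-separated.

Base: id=6 (beta), parent_id=5, lvl 0.
Iteration 1: join on id=5 -> eps (id 5, parent_id=2, lvl 1).
Iteration 2: join on id=2 -> phi (id 2, parent_id=1, lvl 2).
Iteration 3: join on id=1 -> kappa (id 1, parent_id=NULL, lvl 3).
Iteration 4: parent_id is NULL; no match; recursion stops.

beta, eps, kappa, phi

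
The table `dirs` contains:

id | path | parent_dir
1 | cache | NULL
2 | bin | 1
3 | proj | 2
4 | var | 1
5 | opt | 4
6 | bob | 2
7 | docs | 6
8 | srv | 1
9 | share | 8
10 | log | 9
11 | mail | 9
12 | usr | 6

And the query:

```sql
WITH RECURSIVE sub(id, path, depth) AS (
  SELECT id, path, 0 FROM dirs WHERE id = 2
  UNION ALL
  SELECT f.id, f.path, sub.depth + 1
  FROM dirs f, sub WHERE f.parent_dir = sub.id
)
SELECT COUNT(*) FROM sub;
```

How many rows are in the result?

5

Base: id=2 (bin) at depth 0.
Iteration 1: rows with parent_dir in {2} -> proj (id 3, depth 1), bob (id 6, depth 1).
Iteration 2: rows with parent_dir in {3,6} -> docs (id 7, depth 2), usr (id 12, depth 2).
Iteration 3: no rows with parent_dir in {7,12}; recursion stops.
Total rows emitted: 5.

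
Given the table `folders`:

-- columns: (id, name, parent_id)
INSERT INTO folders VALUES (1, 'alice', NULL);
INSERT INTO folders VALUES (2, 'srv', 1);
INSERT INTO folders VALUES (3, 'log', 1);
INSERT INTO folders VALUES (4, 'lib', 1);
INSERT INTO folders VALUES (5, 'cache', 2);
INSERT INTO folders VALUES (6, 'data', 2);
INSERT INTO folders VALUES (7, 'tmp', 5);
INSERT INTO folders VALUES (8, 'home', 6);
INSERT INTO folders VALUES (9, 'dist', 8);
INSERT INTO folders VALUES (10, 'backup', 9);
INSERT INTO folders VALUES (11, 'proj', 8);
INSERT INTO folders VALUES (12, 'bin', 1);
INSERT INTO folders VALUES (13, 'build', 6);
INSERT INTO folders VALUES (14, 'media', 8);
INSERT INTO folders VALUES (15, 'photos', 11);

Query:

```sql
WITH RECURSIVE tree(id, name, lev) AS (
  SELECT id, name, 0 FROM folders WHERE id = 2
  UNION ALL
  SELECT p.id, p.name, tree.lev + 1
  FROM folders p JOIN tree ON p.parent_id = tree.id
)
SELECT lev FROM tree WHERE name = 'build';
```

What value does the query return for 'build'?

Base: id=2 (srv) at lev 0.
Iteration 1: rows with parent_id in {2} -> cache (id 5, lev 1), data (id 6, lev 1).
Iteration 2: rows with parent_id in {5,6} -> tmp (id 7, lev 2), home (id 8, lev 2), build (id 13, lev 2).
Iteration 3: rows with parent_id in {7,8,13} -> dist (id 9, lev 3), proj (id 11, lev 3), media (id 14, lev 3).
Iteration 4: rows with parent_id in {9,11,14} -> backup (id 10, lev 4), photos (id 15, lev 4).
Iteration 5: no rows with parent_id in {10,15}; recursion stops.

2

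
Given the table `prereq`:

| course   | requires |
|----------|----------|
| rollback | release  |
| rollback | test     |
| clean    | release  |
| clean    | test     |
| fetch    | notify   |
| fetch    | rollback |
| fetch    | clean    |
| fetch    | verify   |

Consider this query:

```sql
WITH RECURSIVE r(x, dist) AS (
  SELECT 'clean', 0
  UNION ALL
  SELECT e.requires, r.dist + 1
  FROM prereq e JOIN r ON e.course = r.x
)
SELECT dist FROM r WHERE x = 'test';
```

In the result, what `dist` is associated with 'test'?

1

Base: (clean, dist=0).
Iteration 1: edges from {clean} -> (release, dist=1), (test, dist=1).
Iteration 2: no outgoing edges from {release,test}; recursion stops.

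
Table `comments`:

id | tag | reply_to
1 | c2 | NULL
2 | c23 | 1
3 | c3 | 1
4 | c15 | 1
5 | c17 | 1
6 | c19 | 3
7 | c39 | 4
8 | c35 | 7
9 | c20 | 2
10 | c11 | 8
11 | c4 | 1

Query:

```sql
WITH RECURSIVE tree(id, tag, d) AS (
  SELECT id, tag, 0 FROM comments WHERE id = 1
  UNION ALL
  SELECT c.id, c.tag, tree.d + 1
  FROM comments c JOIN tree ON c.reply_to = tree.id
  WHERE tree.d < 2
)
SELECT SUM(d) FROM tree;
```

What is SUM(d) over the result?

11

Base: id=1 (c2) at d 0.
Iteration 1: rows with reply_to in {1} -> c23 (id 2, d 1), c3 (id 3, d 1), c15 (id 4, d 1), c17 (id 5, d 1), c4 (id 11, d 1).
Iteration 2: rows with reply_to in {2,3,4,5,11} -> c19 (id 6, d 2), c39 (id 7, d 2), c20 (id 9, d 2).
Iteration 3: d < 2 fails for all current rows; recursion stops.
SUM(d) = 0 + 1 + 1 + 1 + 1 + 1 + 2 + 2 + 2 = 11.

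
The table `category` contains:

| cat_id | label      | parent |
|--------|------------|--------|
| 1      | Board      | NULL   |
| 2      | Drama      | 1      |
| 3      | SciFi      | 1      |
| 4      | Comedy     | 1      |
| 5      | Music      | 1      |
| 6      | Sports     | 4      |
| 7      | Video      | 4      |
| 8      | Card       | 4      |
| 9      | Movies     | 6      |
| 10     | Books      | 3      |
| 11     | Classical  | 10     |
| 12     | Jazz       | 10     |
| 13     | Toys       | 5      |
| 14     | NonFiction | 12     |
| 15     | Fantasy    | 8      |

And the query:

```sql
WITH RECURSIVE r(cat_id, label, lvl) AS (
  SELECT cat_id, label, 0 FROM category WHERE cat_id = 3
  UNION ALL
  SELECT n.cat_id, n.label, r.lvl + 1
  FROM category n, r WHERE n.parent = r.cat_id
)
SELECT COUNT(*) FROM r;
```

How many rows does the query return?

5

Base: cat_id=3 (SciFi) at lvl 0.
Iteration 1: rows with parent in {3} -> Books (id 10, lvl 1).
Iteration 2: rows with parent in {10} -> Classical (id 11, lvl 2), Jazz (id 12, lvl 2).
Iteration 3: rows with parent in {11,12} -> NonFiction (id 14, lvl 3).
Iteration 4: no rows with parent in {14}; recursion stops.
Total rows emitted: 5.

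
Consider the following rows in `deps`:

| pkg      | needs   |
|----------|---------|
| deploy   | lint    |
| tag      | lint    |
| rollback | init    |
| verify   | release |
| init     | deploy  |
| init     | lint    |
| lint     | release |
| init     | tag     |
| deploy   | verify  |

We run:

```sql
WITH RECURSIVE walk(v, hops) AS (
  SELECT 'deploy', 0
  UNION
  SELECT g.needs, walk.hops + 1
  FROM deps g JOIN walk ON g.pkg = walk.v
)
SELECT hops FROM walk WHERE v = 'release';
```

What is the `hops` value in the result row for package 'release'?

Base: (deploy, hops=0).
Iteration 1: edges from {deploy} -> (lint, hops=1), (verify, hops=1).
Iteration 2: edges from {lint,verify} -> (release, hops=2). [UNION drops 1 duplicate row(s)]
Iteration 3: no outgoing edges from {release}; recursion stops.

2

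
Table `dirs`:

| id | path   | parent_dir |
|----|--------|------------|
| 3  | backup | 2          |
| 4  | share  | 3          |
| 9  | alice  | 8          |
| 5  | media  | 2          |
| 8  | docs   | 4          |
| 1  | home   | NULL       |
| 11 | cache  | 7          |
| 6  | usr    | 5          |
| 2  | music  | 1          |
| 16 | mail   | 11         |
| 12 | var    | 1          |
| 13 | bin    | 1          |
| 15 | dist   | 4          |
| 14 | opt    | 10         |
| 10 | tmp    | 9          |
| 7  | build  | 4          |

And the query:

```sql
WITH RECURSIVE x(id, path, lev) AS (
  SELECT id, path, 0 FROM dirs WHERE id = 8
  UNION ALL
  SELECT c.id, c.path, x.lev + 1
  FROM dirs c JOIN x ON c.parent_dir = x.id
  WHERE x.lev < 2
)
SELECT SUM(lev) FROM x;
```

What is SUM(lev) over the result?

3

Base: id=8 (docs) at lev 0.
Iteration 1: rows with parent_dir in {8} -> alice (id 9, lev 1).
Iteration 2: rows with parent_dir in {9} -> tmp (id 10, lev 2).
Iteration 3: lev < 2 fails for all current rows; recursion stops.
SUM(lev) = 0 + 1 + 2 = 3.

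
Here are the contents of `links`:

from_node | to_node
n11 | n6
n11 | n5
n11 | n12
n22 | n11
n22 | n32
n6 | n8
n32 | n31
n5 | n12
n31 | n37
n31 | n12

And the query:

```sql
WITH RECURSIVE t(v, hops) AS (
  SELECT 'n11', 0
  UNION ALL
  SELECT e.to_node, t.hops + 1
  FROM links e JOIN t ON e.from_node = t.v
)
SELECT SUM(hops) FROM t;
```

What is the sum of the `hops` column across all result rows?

7

Base: (n11, hops=0).
Iteration 1: edges from {n11} -> (n12, hops=1), (n5, hops=1), (n6, hops=1).
Iteration 2: edges from {n12,n5,n6} -> (n12, hops=2), (n8, hops=2).
Iteration 3: no outgoing edges from {n12,n8}; recursion stops.
SUM(hops) = 0 + 1 + 1 + 1 + 2 + 2 = 7.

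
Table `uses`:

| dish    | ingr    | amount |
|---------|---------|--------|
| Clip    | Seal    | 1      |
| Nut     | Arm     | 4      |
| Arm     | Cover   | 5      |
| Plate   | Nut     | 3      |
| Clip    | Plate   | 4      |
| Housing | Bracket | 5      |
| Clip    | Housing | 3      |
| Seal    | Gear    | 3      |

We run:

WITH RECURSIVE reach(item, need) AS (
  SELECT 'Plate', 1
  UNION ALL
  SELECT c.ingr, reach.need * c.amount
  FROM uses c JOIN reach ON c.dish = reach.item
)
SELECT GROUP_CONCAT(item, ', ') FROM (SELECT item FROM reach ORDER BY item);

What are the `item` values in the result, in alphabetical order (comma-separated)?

Base: (Plate, need=1).
Iteration 1: components of {Plate} -> Nut = 1*3 = 3.
Iteration 2: components of {Nut} -> Arm = 3*4 = 12.
Iteration 3: components of {Arm} -> Cover = 12*5 = 60.
Iteration 4: no further components; recursion stops.

Arm, Cover, Nut, Plate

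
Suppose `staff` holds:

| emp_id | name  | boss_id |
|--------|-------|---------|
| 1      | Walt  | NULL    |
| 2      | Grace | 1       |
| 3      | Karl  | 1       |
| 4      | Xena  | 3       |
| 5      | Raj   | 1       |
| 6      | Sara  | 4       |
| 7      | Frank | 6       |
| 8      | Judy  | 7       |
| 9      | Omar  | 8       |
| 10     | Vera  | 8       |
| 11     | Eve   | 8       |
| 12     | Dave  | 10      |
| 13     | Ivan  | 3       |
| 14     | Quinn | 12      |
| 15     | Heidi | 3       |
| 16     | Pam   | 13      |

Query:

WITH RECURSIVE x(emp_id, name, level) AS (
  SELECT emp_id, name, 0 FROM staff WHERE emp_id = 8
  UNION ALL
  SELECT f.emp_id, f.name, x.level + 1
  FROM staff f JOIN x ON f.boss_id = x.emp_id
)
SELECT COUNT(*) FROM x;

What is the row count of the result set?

6

Base: emp_id=8 (Judy) at level 0.
Iteration 1: rows with boss_id in {8} -> Omar (id 9, level 1), Vera (id 10, level 1), Eve (id 11, level 1).
Iteration 2: rows with boss_id in {9,10,11} -> Dave (id 12, level 2).
Iteration 3: rows with boss_id in {12} -> Quinn (id 14, level 3).
Iteration 4: no rows with boss_id in {14}; recursion stops.
Total rows emitted: 6.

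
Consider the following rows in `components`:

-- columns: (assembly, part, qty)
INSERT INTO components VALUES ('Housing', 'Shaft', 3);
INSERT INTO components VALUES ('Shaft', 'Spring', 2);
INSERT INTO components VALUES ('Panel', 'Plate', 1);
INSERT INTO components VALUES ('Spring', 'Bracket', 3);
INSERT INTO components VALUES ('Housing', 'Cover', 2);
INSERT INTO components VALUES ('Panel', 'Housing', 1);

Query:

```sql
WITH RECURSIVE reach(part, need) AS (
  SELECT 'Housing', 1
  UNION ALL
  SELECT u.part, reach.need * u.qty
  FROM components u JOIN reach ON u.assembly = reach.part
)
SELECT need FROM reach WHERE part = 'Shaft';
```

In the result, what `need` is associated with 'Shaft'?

Base: (Housing, need=1).
Iteration 1: components of {Housing} -> Cover = 1*2 = 2, Shaft = 1*3 = 3.
Iteration 2: components of {Cover,Shaft} -> Spring = 3*2 = 6.
Iteration 3: components of {Spring} -> Bracket = 6*3 = 18.
Iteration 4: no further components; recursion stops.

3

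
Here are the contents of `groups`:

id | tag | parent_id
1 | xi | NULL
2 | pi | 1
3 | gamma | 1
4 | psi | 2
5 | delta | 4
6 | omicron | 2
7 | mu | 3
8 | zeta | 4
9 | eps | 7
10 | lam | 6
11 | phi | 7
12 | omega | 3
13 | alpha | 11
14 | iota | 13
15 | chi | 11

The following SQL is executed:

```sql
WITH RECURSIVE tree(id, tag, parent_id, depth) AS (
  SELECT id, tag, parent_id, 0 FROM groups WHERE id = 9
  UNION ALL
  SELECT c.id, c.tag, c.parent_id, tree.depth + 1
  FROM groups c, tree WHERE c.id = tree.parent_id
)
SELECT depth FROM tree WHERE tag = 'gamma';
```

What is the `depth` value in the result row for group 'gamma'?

2

Base: id=9 (eps), parent_id=7, depth 0.
Iteration 1: join on id=7 -> mu (id 7, parent_id=3, depth 1).
Iteration 2: join on id=3 -> gamma (id 3, parent_id=1, depth 2).
Iteration 3: join on id=1 -> xi (id 1, parent_id=NULL, depth 3).
Iteration 4: parent_id is NULL; no match; recursion stops.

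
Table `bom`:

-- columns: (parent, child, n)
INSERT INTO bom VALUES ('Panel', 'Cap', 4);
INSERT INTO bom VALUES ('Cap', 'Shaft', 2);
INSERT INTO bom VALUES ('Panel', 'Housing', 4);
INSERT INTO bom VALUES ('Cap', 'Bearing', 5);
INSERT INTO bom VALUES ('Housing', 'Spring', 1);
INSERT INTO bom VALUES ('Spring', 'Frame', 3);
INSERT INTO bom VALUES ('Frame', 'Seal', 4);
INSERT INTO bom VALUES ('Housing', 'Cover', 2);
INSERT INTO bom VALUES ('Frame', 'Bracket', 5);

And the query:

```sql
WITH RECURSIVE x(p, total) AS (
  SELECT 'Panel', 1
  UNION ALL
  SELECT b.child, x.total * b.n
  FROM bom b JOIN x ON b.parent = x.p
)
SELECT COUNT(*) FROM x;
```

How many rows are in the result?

Base: (Panel, total=1).
Iteration 1: components of {Panel} -> Cap = 1*4 = 4, Housing = 1*4 = 4.
Iteration 2: components of {Cap,Housing} -> Bearing = 4*5 = 20, Cover = 4*2 = 8, Shaft = 4*2 = 8, Spring = 4*1 = 4.
Iteration 3: components of {Bearing,Cover,Shaft,Spring} -> Frame = 4*3 = 12.
Iteration 4: components of {Frame} -> Bracket = 12*5 = 60, Seal = 12*4 = 48.
Iteration 5: no further components; recursion stops.
Total rows emitted: 10.

10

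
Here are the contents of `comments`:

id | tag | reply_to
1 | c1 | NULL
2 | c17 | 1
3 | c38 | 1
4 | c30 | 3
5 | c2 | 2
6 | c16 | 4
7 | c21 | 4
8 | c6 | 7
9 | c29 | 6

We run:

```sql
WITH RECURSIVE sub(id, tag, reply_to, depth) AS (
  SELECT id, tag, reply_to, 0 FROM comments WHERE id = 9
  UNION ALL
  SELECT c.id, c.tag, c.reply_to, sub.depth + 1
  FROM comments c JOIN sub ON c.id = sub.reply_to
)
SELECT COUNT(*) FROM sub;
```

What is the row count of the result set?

5

Base: id=9 (c29), reply_to=6, depth 0.
Iteration 1: join on id=6 -> c16 (id 6, reply_to=4, depth 1).
Iteration 2: join on id=4 -> c30 (id 4, reply_to=3, depth 2).
Iteration 3: join on id=3 -> c38 (id 3, reply_to=1, depth 3).
Iteration 4: join on id=1 -> c1 (id 1, reply_to=NULL, depth 4).
Iteration 5: reply_to is NULL; no match; recursion stops.
Total rows emitted: 5.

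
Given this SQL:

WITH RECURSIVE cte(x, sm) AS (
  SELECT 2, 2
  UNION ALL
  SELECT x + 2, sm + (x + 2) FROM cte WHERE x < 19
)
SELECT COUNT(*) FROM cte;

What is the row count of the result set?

10

Base: x=2, sm=2.
Iteration 1: 2 < 19 holds -> x = 2 + 2 = 4, sm = 2 + 4 = 6.
Iteration 2: 4 < 19 holds -> x = 4 + 2 = 6, sm = 6 + 6 = 12.
Iteration 3: 6 < 19 holds -> x = 6 + 2 = 8, sm = 12 + 8 = 20.
Iteration 4: 8 < 19 holds -> x = 8 + 2 = 10, sm = 20 + 10 = 30.
Iteration 5: 10 < 19 holds -> x = 10 + 2 = 12, sm = 30 + 12 = 42.
Iteration 6: 12 < 19 holds -> x = 12 + 2 = 14, sm = 42 + 14 = 56.
Iteration 7: 14 < 19 holds -> x = 14 + 2 = 16, sm = 56 + 16 = 72.
Iteration 8: 16 < 19 holds -> x = 16 + 2 = 18, sm = 72 + 18 = 90.
Iteration 9: 18 < 19 holds -> x = 18 + 2 = 20, sm = 90 + 20 = 110.
Iteration 10: 20 < 19 fails; recursion stops.
Total rows emitted: 10.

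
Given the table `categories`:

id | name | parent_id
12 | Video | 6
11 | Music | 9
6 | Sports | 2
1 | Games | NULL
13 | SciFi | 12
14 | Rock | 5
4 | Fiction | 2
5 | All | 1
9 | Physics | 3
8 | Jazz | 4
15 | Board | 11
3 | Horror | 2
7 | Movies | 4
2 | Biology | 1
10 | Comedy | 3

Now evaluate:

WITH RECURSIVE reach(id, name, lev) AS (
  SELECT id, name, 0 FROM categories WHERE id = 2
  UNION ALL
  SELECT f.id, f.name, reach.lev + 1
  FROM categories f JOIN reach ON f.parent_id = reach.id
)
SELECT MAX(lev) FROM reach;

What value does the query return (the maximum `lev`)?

Base: id=2 (Biology) at lev 0.
Iteration 1: rows with parent_id in {2} -> Horror (id 3, lev 1), Fiction (id 4, lev 1), Sports (id 6, lev 1).
Iteration 2: rows with parent_id in {3,4,6} -> Movies (id 7, lev 2), Jazz (id 8, lev 2), Physics (id 9, lev 2), Comedy (id 10, lev 2), Video (id 12, lev 2).
Iteration 3: rows with parent_id in {7,8,9,10,12} -> Music (id 11, lev 3), SciFi (id 13, lev 3).
Iteration 4: rows with parent_id in {11,13} -> Board (id 15, lev 4).
Iteration 5: no rows with parent_id in {15}; recursion stops.
lev values: 0, 1, 1, 1, 2, 2, 2, 2, 2, 3, 3, 4; the maximum is 4.

4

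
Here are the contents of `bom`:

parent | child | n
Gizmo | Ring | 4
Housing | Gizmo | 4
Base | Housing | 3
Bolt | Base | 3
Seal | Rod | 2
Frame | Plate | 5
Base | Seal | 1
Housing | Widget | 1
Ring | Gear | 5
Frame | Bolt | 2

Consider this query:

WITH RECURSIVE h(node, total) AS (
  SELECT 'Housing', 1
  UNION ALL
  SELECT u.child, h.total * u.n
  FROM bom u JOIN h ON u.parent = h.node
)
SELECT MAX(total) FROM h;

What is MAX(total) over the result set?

Base: (Housing, total=1).
Iteration 1: components of {Housing} -> Gizmo = 1*4 = 4, Widget = 1*1 = 1.
Iteration 2: components of {Gizmo,Widget} -> Ring = 4*4 = 16.
Iteration 3: components of {Ring} -> Gear = 16*5 = 80.
Iteration 4: no further components; recursion stops.
total values: 1, 4, 1, 16, 80; the maximum is 80.

80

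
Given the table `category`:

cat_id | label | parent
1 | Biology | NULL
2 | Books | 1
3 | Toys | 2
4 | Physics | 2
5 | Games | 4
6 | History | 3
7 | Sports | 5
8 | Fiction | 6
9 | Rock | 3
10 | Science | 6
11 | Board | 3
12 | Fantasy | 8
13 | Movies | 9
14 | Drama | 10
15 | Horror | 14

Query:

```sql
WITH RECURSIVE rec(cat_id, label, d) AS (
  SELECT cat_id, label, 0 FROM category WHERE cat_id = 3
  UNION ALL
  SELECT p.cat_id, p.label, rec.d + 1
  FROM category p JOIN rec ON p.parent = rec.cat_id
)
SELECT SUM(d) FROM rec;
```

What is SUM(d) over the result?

Base: cat_id=3 (Toys) at d 0.
Iteration 1: rows with parent in {3} -> History (id 6, d 1), Rock (id 9, d 1), Board (id 11, d 1).
Iteration 2: rows with parent in {6,9,11} -> Fiction (id 8, d 2), Science (id 10, d 2), Movies (id 13, d 2).
Iteration 3: rows with parent in {8,10,13} -> Fantasy (id 12, d 3), Drama (id 14, d 3).
Iteration 4: rows with parent in {12,14} -> Horror (id 15, d 4).
Iteration 5: no rows with parent in {15}; recursion stops.
SUM(d) = 0 + 1 + 1 + 1 + 2 + 2 + 2 + 3 + 3 + 4 = 19.

19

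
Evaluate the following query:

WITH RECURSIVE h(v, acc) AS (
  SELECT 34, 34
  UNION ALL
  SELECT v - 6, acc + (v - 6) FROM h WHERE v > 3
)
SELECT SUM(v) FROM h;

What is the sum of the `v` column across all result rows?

112

Base: v=34, acc=34.
Iteration 1: 34 > 3 holds -> v = 34 - 6 = 28, acc = 34 + 28 = 62.
Iteration 2: 28 > 3 holds -> v = 28 - 6 = 22, acc = 62 + 22 = 84.
Iteration 3: 22 > 3 holds -> v = 22 - 6 = 16, acc = 84 + 16 = 100.
Iteration 4: 16 > 3 holds -> v = 16 - 6 = 10, acc = 100 + 10 = 110.
Iteration 5: 10 > 3 holds -> v = 10 - 6 = 4, acc = 110 + 4 = 114.
Iteration 6: 4 > 3 holds -> v = 4 - 6 = -2, acc = 114 + -2 = 112.
Iteration 7: -2 > 3 fails; recursion stops.
SUM(v) = 34 + 28 + 22 + 16 + 10 + 4 + -2 = 112.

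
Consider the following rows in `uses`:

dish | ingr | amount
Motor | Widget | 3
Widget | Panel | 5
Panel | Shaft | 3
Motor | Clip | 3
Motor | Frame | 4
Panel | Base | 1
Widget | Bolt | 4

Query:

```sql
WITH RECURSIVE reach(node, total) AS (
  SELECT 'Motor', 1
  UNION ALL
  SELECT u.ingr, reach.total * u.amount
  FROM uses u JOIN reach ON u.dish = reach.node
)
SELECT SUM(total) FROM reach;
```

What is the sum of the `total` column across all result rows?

98

Base: (Motor, total=1).
Iteration 1: components of {Motor} -> Clip = 1*3 = 3, Frame = 1*4 = 4, Widget = 1*3 = 3.
Iteration 2: components of {Clip,Frame,Widget} -> Bolt = 3*4 = 12, Panel = 3*5 = 15.
Iteration 3: components of {Bolt,Panel} -> Base = 15*1 = 15, Shaft = 15*3 = 45.
Iteration 4: no further components; recursion stops.
SUM(total) = 1 + 4 + 3 + 3 + 15 + 12 + 15 + 45 = 98.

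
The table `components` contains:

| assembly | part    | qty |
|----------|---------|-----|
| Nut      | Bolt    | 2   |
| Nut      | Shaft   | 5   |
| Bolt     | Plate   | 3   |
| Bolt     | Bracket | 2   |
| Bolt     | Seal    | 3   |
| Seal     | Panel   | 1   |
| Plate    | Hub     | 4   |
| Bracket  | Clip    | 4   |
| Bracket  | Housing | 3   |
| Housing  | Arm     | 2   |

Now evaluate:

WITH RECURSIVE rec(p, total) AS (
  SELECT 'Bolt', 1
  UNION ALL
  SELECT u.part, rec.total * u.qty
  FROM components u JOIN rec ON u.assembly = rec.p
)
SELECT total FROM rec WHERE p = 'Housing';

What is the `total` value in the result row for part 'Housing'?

6

Base: (Bolt, total=1).
Iteration 1: components of {Bolt} -> Bracket = 1*2 = 2, Plate = 1*3 = 3, Seal = 1*3 = 3.
Iteration 2: components of {Bracket,Plate,Seal} -> Clip = 2*4 = 8, Housing = 2*3 = 6, Hub = 3*4 = 12, Panel = 3*1 = 3.
Iteration 3: components of {Clip,Housing,Hub,Panel} -> Arm = 6*2 = 12.
Iteration 4: no further components; recursion stops.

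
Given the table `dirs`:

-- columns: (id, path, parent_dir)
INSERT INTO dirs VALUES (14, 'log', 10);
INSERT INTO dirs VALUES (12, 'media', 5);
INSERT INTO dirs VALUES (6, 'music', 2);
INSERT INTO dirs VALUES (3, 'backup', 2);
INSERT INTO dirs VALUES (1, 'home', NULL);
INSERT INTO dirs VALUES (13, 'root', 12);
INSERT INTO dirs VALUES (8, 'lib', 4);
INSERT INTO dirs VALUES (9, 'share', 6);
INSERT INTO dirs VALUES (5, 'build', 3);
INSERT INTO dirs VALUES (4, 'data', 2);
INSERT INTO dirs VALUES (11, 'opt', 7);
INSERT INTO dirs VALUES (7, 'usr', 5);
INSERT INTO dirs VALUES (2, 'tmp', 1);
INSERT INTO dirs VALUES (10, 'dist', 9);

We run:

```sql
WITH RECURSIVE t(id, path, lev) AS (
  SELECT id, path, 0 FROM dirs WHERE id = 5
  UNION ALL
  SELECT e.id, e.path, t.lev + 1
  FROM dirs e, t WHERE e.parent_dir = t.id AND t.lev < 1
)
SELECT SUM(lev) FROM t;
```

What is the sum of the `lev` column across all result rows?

2

Base: id=5 (build) at lev 0.
Iteration 1: rows with parent_dir in {5} -> usr (id 7, lev 1), media (id 12, lev 1).
Iteration 2: lev < 1 fails for all current rows; recursion stops.
SUM(lev) = 0 + 1 + 1 = 2.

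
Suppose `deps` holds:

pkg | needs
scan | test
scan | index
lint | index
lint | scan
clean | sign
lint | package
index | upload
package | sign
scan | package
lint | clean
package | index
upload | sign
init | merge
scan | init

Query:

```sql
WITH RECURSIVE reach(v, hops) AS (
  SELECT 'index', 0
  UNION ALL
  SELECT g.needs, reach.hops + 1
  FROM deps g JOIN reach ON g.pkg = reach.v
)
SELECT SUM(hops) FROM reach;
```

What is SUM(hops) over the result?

3

Base: (index, hops=0).
Iteration 1: edges from {index} -> (upload, hops=1).
Iteration 2: edges from {upload} -> (sign, hops=2).
Iteration 3: no outgoing edges from {sign}; recursion stops.
SUM(hops) = 0 + 1 + 2 = 3.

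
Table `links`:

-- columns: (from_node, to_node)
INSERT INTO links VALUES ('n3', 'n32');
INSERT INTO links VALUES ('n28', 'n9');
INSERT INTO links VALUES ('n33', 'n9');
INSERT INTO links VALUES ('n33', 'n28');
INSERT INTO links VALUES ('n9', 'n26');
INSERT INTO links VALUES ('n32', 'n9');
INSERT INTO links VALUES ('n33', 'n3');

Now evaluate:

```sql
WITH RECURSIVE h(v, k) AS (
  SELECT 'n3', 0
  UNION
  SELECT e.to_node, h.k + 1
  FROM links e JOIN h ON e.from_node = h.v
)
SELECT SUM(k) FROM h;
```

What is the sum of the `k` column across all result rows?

6

Base: (n3, k=0).
Iteration 1: edges from {n3} -> (n32, k=1).
Iteration 2: edges from {n32} -> (n9, k=2).
Iteration 3: edges from {n9} -> (n26, k=3).
Iteration 4: no outgoing edges from {n26}; recursion stops.
SUM(k) = 0 + 1 + 2 + 3 = 6.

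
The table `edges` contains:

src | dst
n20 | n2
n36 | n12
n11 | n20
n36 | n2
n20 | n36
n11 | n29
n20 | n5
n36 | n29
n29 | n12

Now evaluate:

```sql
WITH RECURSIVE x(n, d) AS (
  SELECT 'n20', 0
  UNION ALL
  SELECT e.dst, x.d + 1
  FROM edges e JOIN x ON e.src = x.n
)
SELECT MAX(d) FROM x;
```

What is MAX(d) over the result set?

Base: (n20, d=0).
Iteration 1: edges from {n20} -> (n2, d=1), (n36, d=1), (n5, d=1).
Iteration 2: edges from {n2,n36,n5} -> (n12, d=2), (n2, d=2), (n29, d=2).
Iteration 3: edges from {n12,n2,n29} -> (n12, d=3).
Iteration 4: no outgoing edges from {n12}; recursion stops.
d values: 0, 1, 1, 1, 2, 2, 2, 3; the maximum is 3.

3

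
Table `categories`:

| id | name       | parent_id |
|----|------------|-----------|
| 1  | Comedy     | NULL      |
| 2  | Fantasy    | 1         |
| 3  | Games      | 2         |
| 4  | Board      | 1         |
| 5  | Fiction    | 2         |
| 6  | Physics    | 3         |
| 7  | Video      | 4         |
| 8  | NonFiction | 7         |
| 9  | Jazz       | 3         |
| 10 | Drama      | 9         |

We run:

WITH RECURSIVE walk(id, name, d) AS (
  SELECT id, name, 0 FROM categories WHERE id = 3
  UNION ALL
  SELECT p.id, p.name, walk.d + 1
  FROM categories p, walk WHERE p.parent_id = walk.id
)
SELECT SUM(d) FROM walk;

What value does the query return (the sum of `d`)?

Base: id=3 (Games) at d 0.
Iteration 1: rows with parent_id in {3} -> Physics (id 6, d 1), Jazz (id 9, d 1).
Iteration 2: rows with parent_id in {6,9} -> Drama (id 10, d 2).
Iteration 3: no rows with parent_id in {10}; recursion stops.
SUM(d) = 0 + 1 + 1 + 2 = 4.

4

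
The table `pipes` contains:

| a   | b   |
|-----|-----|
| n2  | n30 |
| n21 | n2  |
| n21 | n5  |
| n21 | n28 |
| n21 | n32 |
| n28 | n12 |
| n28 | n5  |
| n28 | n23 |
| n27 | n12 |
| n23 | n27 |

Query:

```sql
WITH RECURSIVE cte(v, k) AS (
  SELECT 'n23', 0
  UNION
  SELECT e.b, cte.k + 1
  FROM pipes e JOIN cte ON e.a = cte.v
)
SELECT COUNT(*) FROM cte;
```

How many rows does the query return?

3

Base: (n23, k=0).
Iteration 1: edges from {n23} -> (n27, k=1).
Iteration 2: edges from {n27} -> (n12, k=2).
Iteration 3: no outgoing edges from {n12}; recursion stops.
Total rows emitted: 3.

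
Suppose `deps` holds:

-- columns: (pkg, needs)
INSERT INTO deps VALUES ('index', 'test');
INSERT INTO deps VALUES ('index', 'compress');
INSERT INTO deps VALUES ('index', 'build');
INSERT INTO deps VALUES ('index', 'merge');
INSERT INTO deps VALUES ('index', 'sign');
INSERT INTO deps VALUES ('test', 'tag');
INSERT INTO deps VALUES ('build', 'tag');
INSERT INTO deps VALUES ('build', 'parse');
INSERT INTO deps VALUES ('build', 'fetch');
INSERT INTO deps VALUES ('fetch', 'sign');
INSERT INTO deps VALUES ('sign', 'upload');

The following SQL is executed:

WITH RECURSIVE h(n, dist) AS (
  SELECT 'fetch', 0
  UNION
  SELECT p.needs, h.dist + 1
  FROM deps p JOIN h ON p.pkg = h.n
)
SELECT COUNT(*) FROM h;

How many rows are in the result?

Base: (fetch, dist=0).
Iteration 1: edges from {fetch} -> (sign, dist=1).
Iteration 2: edges from {sign} -> (upload, dist=2).
Iteration 3: no outgoing edges from {upload}; recursion stops.
Total rows emitted: 3.

3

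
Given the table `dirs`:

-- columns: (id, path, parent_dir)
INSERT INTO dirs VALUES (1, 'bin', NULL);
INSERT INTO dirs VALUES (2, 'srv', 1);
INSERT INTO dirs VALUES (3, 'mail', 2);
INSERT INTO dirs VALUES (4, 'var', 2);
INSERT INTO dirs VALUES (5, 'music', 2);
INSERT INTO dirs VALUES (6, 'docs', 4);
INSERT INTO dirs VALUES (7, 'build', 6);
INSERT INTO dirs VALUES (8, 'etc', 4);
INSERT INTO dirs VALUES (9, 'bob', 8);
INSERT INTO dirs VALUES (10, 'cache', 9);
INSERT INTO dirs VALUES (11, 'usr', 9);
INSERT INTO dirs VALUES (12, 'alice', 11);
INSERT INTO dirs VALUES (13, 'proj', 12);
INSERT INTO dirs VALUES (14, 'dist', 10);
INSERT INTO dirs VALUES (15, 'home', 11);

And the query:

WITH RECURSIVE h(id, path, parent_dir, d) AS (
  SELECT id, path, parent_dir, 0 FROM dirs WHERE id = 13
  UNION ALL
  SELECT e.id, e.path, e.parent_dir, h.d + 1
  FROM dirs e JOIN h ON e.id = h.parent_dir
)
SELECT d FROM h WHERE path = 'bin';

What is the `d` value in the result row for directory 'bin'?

Base: id=13 (proj), parent_dir=12, d 0.
Iteration 1: join on id=12 -> alice (id 12, parent_dir=11, d 1).
Iteration 2: join on id=11 -> usr (id 11, parent_dir=9, d 2).
Iteration 3: join on id=9 -> bob (id 9, parent_dir=8, d 3).
Iteration 4: join on id=8 -> etc (id 8, parent_dir=4, d 4).
Iteration 5: join on id=4 -> var (id 4, parent_dir=2, d 5).
Iteration 6: join on id=2 -> srv (id 2, parent_dir=1, d 6).
Iteration 7: join on id=1 -> bin (id 1, parent_dir=NULL, d 7).
Iteration 8: parent_dir is NULL; no match; recursion stops.

7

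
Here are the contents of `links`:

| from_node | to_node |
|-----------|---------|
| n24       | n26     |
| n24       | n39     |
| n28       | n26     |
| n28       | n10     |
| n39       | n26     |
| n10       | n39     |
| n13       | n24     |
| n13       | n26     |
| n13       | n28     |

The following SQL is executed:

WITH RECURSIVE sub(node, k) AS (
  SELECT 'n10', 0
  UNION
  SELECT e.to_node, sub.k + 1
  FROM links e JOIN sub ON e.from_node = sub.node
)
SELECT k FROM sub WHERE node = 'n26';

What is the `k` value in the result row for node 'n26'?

Base: (n10, k=0).
Iteration 1: edges from {n10} -> (n39, k=1).
Iteration 2: edges from {n39} -> (n26, k=2).
Iteration 3: no outgoing edges from {n26}; recursion stops.

2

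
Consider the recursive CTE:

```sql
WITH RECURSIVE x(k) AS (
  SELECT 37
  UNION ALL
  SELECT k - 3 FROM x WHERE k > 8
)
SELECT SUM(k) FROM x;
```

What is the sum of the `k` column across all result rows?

Base: k=37.
Iteration 1: 37 > 8 holds -> k = 37 - 3 = 34.
Iteration 2: 34 > 8 holds -> k = 34 - 3 = 31.
Iteration 3: 31 > 8 holds -> k = 31 - 3 = 28.
Iteration 4: 28 > 8 holds -> k = 28 - 3 = 25.
Iteration 5: 25 > 8 holds -> k = 25 - 3 = 22.
Iteration 6: 22 > 8 holds -> k = 22 - 3 = 19.
Iteration 7: 19 > 8 holds -> k = 19 - 3 = 16.
Iteration 8: 16 > 8 holds -> k = 16 - 3 = 13.
Iteration 9: 13 > 8 holds -> k = 13 - 3 = 10.
Iteration 10: 10 > 8 holds -> k = 10 - 3 = 7.
Iteration 11: 7 > 8 fails; recursion stops.
SUM(k) = 37 + 34 + 31 + 28 + 25 + 22 + 19 + 16 + 13 + 10 + 7 = 242.

242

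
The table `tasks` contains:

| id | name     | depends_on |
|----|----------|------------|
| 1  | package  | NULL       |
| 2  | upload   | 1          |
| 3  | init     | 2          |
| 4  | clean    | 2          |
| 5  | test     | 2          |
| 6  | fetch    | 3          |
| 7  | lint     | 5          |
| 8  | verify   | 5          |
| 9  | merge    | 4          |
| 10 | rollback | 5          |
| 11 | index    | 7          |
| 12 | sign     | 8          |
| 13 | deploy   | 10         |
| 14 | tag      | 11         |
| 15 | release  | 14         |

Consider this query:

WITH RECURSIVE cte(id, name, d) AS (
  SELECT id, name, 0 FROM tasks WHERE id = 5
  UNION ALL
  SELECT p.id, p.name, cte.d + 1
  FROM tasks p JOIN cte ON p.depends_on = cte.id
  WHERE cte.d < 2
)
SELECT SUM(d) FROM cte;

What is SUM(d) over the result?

9

Base: id=5 (test) at d 0.
Iteration 1: rows with depends_on in {5} -> lint (id 7, d 1), verify (id 8, d 1), rollback (id 10, d 1).
Iteration 2: rows with depends_on in {7,8,10} -> index (id 11, d 2), sign (id 12, d 2), deploy (id 13, d 2).
Iteration 3: d < 2 fails for all current rows; recursion stops.
SUM(d) = 0 + 1 + 1 + 1 + 2 + 2 + 2 = 9.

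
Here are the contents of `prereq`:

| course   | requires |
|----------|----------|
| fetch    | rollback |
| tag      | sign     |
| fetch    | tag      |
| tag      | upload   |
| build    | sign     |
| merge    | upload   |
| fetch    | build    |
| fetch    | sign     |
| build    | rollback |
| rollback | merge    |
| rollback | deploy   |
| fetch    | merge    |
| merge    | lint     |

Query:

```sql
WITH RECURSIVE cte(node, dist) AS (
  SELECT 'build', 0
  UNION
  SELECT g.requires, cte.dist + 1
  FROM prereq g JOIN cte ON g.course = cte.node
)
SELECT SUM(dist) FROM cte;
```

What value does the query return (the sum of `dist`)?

Base: (build, dist=0).
Iteration 1: edges from {build} -> (rollback, dist=1), (sign, dist=1).
Iteration 2: edges from {rollback,sign} -> (deploy, dist=2), (merge, dist=2).
Iteration 3: edges from {deploy,merge} -> (lint, dist=3), (upload, dist=3).
Iteration 4: no outgoing edges from {lint,upload}; recursion stops.
SUM(dist) = 0 + 1 + 1 + 2 + 2 + 3 + 3 = 12.

12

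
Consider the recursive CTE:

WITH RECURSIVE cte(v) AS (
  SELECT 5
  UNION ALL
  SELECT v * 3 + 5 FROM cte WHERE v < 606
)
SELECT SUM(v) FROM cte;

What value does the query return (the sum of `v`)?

2715

Base: v=5.
Iteration 1: 5 < 606 holds -> v = 5 * 3 + 5 = 20.
Iteration 2: 20 < 606 holds -> v = 20 * 3 + 5 = 65.
Iteration 3: 65 < 606 holds -> v = 65 * 3 + 5 = 200.
Iteration 4: 200 < 606 holds -> v = 200 * 3 + 5 = 605.
Iteration 5: 605 < 606 holds -> v = 605 * 3 + 5 = 1820.
Iteration 6: 1820 < 606 fails; recursion stops.
SUM(v) = 5 + 20 + 65 + 200 + 605 + 1820 = 2715.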